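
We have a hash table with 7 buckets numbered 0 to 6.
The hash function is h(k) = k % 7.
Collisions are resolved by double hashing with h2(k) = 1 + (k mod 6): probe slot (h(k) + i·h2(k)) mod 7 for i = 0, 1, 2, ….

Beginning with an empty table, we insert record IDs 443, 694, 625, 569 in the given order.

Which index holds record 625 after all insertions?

4

Insert 443: h=2, slot 2 empty → index 2.
Insert 694: h=1, slot 1 empty → index 1.
Insert 625: h=2, h2=2, slot 2 occupied → index 4.
Insert 569: h=2, h2=6, slots 2,1 occupied → index 0.
Table: [569, 694, 443, -, 625, -, -]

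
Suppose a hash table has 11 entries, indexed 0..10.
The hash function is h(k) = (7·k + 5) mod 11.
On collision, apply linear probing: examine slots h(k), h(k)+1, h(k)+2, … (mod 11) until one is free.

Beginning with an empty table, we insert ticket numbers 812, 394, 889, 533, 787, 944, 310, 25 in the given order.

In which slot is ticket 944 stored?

6

812 hashes to 2; slot 2 is free → place at 2.
394 hashes to 2; 2 taken → place at 3.
889 hashes to 2; 2,3 taken → place at 4.
533 hashes to 7; slot 7 is free → place at 7.
787 hashes to 3; 3,4 taken → place at 5.
944 hashes to 2; 2,3,4,5 taken → place at 6.
310 hashes to 8; slot 8 is free → place at 8.
25 hashes to 4; 4,5,6,7,8 taken → place at 9.
Table: [∅, ∅, 812, 394, 889, 787, 944, 533, 310, 25, ∅]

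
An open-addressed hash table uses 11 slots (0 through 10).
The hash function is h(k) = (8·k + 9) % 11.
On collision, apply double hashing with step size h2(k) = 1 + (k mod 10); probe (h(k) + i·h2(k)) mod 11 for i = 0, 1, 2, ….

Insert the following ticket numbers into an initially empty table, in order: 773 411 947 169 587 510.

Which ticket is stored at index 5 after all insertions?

587

Insert 773: h=0, slot 0 empty => index 0.
Insert 411: h=8, slot 8 empty => index 8.
Insert 947: h=6, slot 6 empty => index 6.
Insert 169: h=8, h2=10, slot 8 occupied => index 7.
Insert 587: h=8, h2=8, slot 8 occupied => index 5.
Insert 510: h=8, h2=1, slot 8 occupied => index 9.
Table: [773, ∅, ∅, ∅, ∅, 587, 947, 169, 411, 510, ∅]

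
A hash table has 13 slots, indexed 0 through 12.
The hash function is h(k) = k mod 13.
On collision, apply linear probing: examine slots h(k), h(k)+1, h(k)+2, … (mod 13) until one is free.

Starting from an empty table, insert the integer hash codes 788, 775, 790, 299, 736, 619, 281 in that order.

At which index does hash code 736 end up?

11

Insert 788: h=8, slot 8 empty → index 8.
Insert 775: h=8, slot 8 occupied → index 9.
Insert 790: h=10, slot 10 empty → index 10.
Insert 299: h=0, slot 0 empty → index 0.
Insert 736: h=8, slots 8,9,10 occupied → index 11.
Insert 619: h=8, slots 8,9,10,11 occupied → index 12.
Insert 281: h=8, slots 8,9,10,11,12,0 occupied → index 1.
Table: [299, 281, ∅, ∅, ∅, ∅, ∅, ∅, 788, 775, 790, 736, 619]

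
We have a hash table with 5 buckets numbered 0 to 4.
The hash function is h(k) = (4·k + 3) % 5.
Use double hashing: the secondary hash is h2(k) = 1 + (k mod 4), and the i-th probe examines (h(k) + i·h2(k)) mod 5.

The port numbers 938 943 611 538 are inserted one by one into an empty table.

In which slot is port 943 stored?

938 hashes to 0; slot 0 is free => place at 0.
943 hashes to 0, h2=4; 0 taken => place at 4.
611 hashes to 2; slot 2 is free => place at 2.
538 hashes to 0, h2=3; 0 taken => place at 3.
Table: [938, ., 611, 538, 943]

4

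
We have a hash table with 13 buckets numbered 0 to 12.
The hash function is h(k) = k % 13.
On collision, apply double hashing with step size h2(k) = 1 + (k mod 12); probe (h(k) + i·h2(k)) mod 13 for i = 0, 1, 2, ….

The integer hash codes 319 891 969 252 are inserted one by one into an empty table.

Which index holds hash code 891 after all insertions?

319: h=7 -> slot 7
891: h=7, h2=4, probe 7,11 -> slot 11
969: h=7, h2=10, probe 7,4 -> slot 4
252: h=5 -> slot 5
Table: [∅, ∅, ∅, ∅, 969, 252, ∅, 319, ∅, ∅, ∅, 891, ∅]

11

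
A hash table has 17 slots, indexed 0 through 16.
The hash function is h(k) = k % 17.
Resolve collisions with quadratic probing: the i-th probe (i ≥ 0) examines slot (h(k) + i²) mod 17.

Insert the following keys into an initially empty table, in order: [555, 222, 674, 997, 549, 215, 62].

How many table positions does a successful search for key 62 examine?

Insert 555: h=11, slot 11 empty => index 11.
Insert 222: h=1, slot 1 empty => index 1.
Insert 674: h=11, slot 11 occupied => index 12.
Insert 997: h=11, slots 11,12 occupied => index 15.
Insert 549: h=5, slot 5 empty => index 5.
Insert 215: h=11, slots 11,12,15 occupied => index 3.
Insert 62: h=11, slots 11,12,15,3 occupied => index 10.
Table: [∅, 222, ∅, 215, ∅, 549, ∅, ∅, ∅, ∅, 62, 555, 674, ∅, ∅, 997, ∅]
Lookup 62: h=11, probe 11,12,15,3,10 → found at 10.

5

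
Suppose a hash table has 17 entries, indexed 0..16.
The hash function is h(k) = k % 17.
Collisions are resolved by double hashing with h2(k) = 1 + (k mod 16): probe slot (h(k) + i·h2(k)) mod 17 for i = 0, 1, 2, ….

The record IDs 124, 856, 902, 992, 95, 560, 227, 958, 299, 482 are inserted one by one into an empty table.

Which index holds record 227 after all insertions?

Insert 124: h=5, slot 5 empty -> index 5.
Insert 856: h=6, slot 6 empty -> index 6.
Insert 902: h=1, slot 1 empty -> index 1.
Insert 992: h=6, h2=1, slot 6 occupied -> index 7.
Insert 95: h=10, slot 10 empty -> index 10.
Insert 560: h=16, slot 16 empty -> index 16.
Insert 227: h=6, h2=4, slots 6,10 occupied -> index 14.
Insert 958: h=6, h2=15, slot 6 occupied -> index 4.
Insert 299: h=10, h2=12, slots 10,5 occupied -> index 0.
Insert 482: h=6, h2=3, slot 6 occupied -> index 9.
Table: [299, 902, ∅, ∅, 958, 124, 856, 992, ∅, 482, 95, ∅, ∅, ∅, 227, ∅, 560]

14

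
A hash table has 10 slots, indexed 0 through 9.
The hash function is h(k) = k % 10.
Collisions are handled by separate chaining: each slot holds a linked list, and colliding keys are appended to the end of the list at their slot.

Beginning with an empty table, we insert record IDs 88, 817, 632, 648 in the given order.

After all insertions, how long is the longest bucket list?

2

Insert 88: h=8, bucket 8 empty → new chain.
Insert 817: h=7, bucket 7 empty → new chain.
Insert 632: h=2, bucket 2 empty → new chain.
Insert 648: h=8, bucket 8 nonempty → append to chain.
Final buckets:
0: —
1: —
2: 632
3: —
4: —
5: —
6: —
7: 817
8: 88 -> 648
9: —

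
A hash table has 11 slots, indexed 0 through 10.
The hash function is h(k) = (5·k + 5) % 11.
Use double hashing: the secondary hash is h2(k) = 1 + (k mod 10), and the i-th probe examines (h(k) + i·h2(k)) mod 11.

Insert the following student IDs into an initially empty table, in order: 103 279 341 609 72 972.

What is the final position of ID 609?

103: h=3 => slot 3
279: h=3, h2=10, probe 3,2 => slot 2
341: h=5 => slot 5
609: h=3, h2=10, probe 3,2,1 => slot 1
72: h=2, h2=3, probe 2,5,8 => slot 8
972: h=3, h2=3, probe 3,6 => slot 6
Table: [—, 609, 279, 103, —, 341, 972, —, 72, —, —]

1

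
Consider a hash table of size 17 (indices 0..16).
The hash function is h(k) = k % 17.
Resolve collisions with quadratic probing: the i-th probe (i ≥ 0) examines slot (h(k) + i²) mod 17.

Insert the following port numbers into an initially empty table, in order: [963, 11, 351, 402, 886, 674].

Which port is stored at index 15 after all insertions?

351

963 hashes to 11; slot 11 is free => place at 11.
11 hashes to 11; 11 taken => place at 12.
351 hashes to 11; 11,12 taken => place at 15.
402 hashes to 11; 11,12,15 taken => place at 3.
886 hashes to 2; slot 2 is free => place at 2.
674 hashes to 11; 11,12,15,3 taken => place at 10.
Table: [—, —, 886, 402, —, —, —, —, —, —, 674, 963, 11, —, —, 351, —]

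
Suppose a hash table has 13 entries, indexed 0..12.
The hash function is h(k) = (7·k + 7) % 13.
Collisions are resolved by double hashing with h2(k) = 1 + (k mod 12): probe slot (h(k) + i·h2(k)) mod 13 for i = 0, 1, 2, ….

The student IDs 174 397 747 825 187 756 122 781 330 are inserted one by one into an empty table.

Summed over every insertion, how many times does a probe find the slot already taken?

7

174 hashes to 3; slot 3 is free => place at 3.
397 hashes to 4; slot 4 is free => place at 4.
747 hashes to 10; slot 10 is free => place at 10.
825 hashes to 10, h2=10; 10 taken => place at 7.
187 hashes to 3, h2=8; 3 taken => place at 11.
756 hashes to 8; slot 8 is free => place at 8.
122 hashes to 3, h2=3; 3 taken => place at 6.
781 hashes to 1; slot 1 is free => place at 1.
330 hashes to 3, h2=7; 3,10,4,11 taken => place at 5.
Table: [., 781, ., 174, 397, 330, 122, 825, 756, ., 747, 187, .]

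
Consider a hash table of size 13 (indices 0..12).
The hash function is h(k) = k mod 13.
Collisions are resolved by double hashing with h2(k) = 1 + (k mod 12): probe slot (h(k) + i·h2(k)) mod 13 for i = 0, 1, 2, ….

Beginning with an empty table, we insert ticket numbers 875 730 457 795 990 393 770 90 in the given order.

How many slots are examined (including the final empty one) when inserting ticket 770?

875 hashes to 4; slot 4 is free → place at 4.
730 hashes to 2; slot 2 is free → place at 2.
457 hashes to 2, h2=2; 2,4 taken → place at 6.
795 hashes to 2, h2=4; 2,6 taken → place at 10.
990 hashes to 2, h2=7; 2 taken → place at 9.
393 hashes to 3; slot 3 is free → place at 3.
770 hashes to 3, h2=3; 3,6,9 taken → place at 12.
90 hashes to 12, h2=7; 12,6 taken → place at 0.
Table: [90, —, 730, 393, 875, —, 457, —, —, 990, 795, —, 770]

4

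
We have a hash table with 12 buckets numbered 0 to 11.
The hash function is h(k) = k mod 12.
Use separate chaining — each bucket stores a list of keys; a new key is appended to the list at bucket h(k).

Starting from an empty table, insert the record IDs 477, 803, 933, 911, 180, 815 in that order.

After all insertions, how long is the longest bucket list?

Insert 477: h=9, bucket 9 empty → new chain.
Insert 803: h=11, bucket 11 empty → new chain.
Insert 933: h=9, bucket 9 nonempty → append to chain.
Insert 911: h=11, bucket 11 nonempty → append to chain.
Insert 180: h=0, bucket 0 empty → new chain.
Insert 815: h=11, bucket 11 nonempty → append to chain.
Final buckets:
0: 180
1: —
2: —
3: —
4: —
5: —
6: —
7: —
8: —
9: 477 -> 933
10: —
11: 803 -> 911 -> 815

3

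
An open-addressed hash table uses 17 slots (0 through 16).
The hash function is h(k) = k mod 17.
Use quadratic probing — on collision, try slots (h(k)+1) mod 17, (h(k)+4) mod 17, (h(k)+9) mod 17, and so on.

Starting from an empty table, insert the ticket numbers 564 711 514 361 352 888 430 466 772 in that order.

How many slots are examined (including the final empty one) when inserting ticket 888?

3

Insert 564: h=3, slot 3 empty -> index 3.
Insert 711: h=14, slot 14 empty -> index 14.
Insert 514: h=4, slot 4 empty -> index 4.
Insert 361: h=4, slot 4 occupied -> index 5.
Insert 352: h=12, slot 12 empty -> index 12.
Insert 888: h=4, slots 4,5 occupied -> index 8.
Insert 430: h=5, slot 5 occupied -> index 6.
Insert 466: h=7, slot 7 empty -> index 7.
Insert 772: h=7, slots 7,8 occupied -> index 11.
Table: [-, -, -, 564, 514, 361, 430, 466, 888, -, -, 772, 352, -, 711, -, -]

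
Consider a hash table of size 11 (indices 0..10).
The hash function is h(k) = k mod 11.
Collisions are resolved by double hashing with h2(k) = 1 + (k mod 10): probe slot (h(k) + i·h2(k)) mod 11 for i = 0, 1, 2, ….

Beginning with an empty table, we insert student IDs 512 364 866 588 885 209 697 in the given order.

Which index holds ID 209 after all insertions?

10

Insert 512: h=6, slot 6 empty -> index 6.
Insert 364: h=1, slot 1 empty -> index 1.
Insert 866: h=8, slot 8 empty -> index 8.
Insert 588: h=5, slot 5 empty -> index 5.
Insert 885: h=5, h2=6, slot 5 occupied -> index 0.
Insert 209: h=0, h2=10, slot 0 occupied -> index 10.
Insert 697: h=4, slot 4 empty -> index 4.
Table: [885, 364, -, -, 697, 588, 512, -, 866, -, 209]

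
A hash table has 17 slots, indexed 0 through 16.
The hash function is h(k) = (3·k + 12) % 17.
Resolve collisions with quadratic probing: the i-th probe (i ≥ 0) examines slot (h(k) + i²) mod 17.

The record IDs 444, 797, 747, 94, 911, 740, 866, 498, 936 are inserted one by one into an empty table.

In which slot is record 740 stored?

444: h=1 → slot 1
797: h=6 → slot 6
747: h=9 → slot 9
94: h=5 → slot 5
911: h=8 → slot 8
740: h=5, probe 5,6,9,14 → slot 14
866: h=9, probe 9,10 → slot 10
498: h=10, probe 10,11 → slot 11
936: h=15 → slot 15
Table: [∅, 444, ∅, ∅, ∅, 94, 797, ∅, 911, 747, 866, 498, ∅, ∅, 740, 936, ∅]

14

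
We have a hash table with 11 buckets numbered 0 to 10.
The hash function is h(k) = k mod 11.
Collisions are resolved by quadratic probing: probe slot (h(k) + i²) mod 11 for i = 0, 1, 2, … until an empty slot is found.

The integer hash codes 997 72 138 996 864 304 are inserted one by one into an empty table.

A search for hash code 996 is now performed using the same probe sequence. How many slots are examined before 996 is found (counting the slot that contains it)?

997: h=7 -> slot 7
72: h=6 -> slot 6
138: h=6, probe 6,7,10 -> slot 10
996: h=6, probe 6,7,10,4 -> slot 4
864: h=6, probe 6,7,10,4,0 -> slot 0
304: h=7, probe 7,8 -> slot 8
Table: [864, ., ., ., 996, ., 72, 997, 304, ., 138]
Lookup 996: h=6, probe 6,7,10,4 → found at 4.

4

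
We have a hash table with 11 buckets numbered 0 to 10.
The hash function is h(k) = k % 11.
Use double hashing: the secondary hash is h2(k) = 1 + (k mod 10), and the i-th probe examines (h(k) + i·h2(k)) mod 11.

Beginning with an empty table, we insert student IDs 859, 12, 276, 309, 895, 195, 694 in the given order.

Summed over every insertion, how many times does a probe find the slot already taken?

6

859 hashes to 1; slot 1 is free -> place at 1.
12 hashes to 1, h2=3; 1 taken -> place at 4.
276 hashes to 1, h2=7; 1 taken -> place at 8.
309 hashes to 1, h2=10; 1 taken -> place at 0.
895 hashes to 4, h2=6; 4 taken -> place at 10.
195 hashes to 8, h2=6; 8 taken -> place at 3.
694 hashes to 1, h2=5; 1 taken -> place at 6.
Table: [309, 859, _, 195, 12, _, 694, _, 276, _, 895]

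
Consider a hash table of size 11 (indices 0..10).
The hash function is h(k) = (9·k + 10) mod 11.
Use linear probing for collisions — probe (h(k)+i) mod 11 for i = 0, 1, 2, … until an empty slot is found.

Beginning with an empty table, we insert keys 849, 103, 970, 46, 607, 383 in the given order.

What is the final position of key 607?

Insert 849: h=6, slot 6 empty → index 6.
Insert 103: h=2, slot 2 empty → index 2.
Insert 970: h=6, slot 6 occupied → index 7.
Insert 46: h=6, slots 6,7 occupied → index 8.
Insert 607: h=6, slots 6,7,8 occupied → index 9.
Insert 383: h=3, slot 3 empty → index 3.
Table: [—, —, 103, 383, —, —, 849, 970, 46, 607, —]

9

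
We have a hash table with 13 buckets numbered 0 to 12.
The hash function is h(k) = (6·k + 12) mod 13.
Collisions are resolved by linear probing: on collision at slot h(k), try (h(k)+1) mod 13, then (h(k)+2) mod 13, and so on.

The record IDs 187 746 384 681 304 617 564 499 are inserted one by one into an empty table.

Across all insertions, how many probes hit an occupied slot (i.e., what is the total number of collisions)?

15

187 hashes to 3; slot 3 is free -> place at 3.
746 hashes to 3; 3 taken -> place at 4.
384 hashes to 2; slot 2 is free -> place at 2.
681 hashes to 3; 3,4 taken -> place at 5.
304 hashes to 3; 3,4,5 taken -> place at 6.
617 hashes to 9; slot 9 is free -> place at 9.
564 hashes to 3; 3,4,5,6 taken -> place at 7.
499 hashes to 3; 3,4,5,6,7 taken -> place at 8.
Table: [—, —, 384, 187, 746, 681, 304, 564, 499, 617, —, —, —]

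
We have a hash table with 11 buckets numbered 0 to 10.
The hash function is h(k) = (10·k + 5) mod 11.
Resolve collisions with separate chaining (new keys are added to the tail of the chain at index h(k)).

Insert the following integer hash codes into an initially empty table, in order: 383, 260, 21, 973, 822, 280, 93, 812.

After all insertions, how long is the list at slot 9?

1

Insert 383: h=7, bucket 7 empty -> new chain.
Insert 260: h=9, bucket 9 empty -> new chain.
Insert 21: h=6, bucket 6 empty -> new chain.
Insert 973: h=0, bucket 0 empty -> new chain.
Insert 822: h=8, bucket 8 empty -> new chain.
Insert 280: h=0, bucket 0 nonempty -> append to chain.
Insert 93: h=0, bucket 0 nonempty -> append to chain.
Insert 812: h=7, bucket 7 nonempty -> append to chain.
Final buckets:
0: 973 -> 280 -> 93
1: _
2: _
3: _
4: _
5: _
6: 21
7: 383 -> 812
8: 822
9: 260
10: _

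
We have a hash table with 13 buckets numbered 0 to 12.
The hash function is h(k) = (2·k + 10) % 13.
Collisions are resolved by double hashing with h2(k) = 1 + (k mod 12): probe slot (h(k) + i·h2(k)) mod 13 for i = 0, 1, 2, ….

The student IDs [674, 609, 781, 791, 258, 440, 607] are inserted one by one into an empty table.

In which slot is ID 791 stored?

5

674: h=6 -> slot 6
609: h=6, h2=10, probe 6,3 -> slot 3
781: h=12 -> slot 12
791: h=6, h2=12, probe 6,5 -> slot 5
258: h=6, h2=7, probe 6,0 -> slot 0
440: h=6, h2=9, probe 6,2 -> slot 2
607: h=2, h2=8, probe 2,10 -> slot 10
Table: [258, _, 440, 609, _, 791, 674, _, _, _, 607, _, 781]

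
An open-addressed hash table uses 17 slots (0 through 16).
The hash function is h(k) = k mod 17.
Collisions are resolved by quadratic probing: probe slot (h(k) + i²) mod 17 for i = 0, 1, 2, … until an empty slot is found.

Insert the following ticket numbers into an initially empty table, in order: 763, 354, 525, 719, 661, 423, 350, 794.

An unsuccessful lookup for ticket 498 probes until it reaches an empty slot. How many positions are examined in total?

763: h=15 → slot 15
354: h=14 → slot 14
525: h=15, probe 15,16 → slot 16
719: h=5 → slot 5
661: h=15, probe 15,16,2 → slot 2
423: h=15, probe 15,16,2,7 → slot 7
350: h=10 → slot 10
794: h=12 → slot 12
Table: [., ., 661, ., ., 719, ., 423, ., ., 350, ., 794, ., 354, 763, 525]
Lookup 498: h=5, probe 5,6 → slot 6 empty, not found.

2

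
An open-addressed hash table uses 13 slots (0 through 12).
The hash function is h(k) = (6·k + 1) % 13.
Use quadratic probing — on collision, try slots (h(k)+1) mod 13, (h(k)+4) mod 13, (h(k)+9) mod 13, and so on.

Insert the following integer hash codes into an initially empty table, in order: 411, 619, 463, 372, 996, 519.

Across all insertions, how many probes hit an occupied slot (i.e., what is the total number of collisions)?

10

411 hashes to 10; slot 10 is free -> place at 10.
619 hashes to 10; 10 taken -> place at 11.
463 hashes to 10; 10,11 taken -> place at 1.
372 hashes to 10; 10,11,1 taken -> place at 6.
996 hashes to 10; 10,11,1,6 taken -> place at 0.
519 hashes to 8; slot 8 is free -> place at 8.
Table: [996, 463, ., ., ., ., 372, ., 519, ., 411, 619, .]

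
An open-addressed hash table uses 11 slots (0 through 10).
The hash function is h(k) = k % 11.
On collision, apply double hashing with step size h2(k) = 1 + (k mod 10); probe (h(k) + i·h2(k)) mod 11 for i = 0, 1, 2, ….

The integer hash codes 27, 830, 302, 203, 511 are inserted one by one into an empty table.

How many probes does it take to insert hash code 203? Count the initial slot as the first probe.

2

27: h=5 → slot 5
830: h=5, h2=1, probe 5,6 → slot 6
302: h=5, h2=3, probe 5,8 → slot 8
203: h=5, h2=4, probe 5,9 → slot 9
511: h=5, h2=2, probe 5,7 → slot 7
Table: [∅, ∅, ∅, ∅, ∅, 27, 830, 511, 302, 203, ∅]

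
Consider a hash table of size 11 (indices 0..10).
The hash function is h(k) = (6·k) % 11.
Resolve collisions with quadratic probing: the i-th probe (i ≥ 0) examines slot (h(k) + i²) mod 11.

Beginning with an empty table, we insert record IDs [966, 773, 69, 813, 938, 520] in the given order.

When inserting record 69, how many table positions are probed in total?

Insert 966: h=10, slot 10 empty -> index 10.
Insert 773: h=7, slot 7 empty -> index 7.
Insert 69: h=7, slot 7 occupied -> index 8.
Insert 813: h=5, slot 5 empty -> index 5.
Insert 938: h=7, slots 7,8 occupied -> index 0.
Insert 520: h=7, slots 7,8,0,5 occupied -> index 1.
Table: [938, 520, -, -, -, 813, -, 773, 69, -, 966]

2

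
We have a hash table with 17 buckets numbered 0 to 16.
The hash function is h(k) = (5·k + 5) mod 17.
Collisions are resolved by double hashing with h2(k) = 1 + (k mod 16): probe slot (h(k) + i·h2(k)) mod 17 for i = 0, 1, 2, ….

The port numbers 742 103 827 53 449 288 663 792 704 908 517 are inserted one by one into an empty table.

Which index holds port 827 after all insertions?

742 hashes to 9; slot 9 is free => place at 9.
103 hashes to 10; slot 10 is free => place at 10.
827 hashes to 9, h2=12; 9 taken => place at 4.
53 hashes to 15; slot 15 is free => place at 15.
449 hashes to 6; slot 6 is free => place at 6.
288 hashes to 0; slot 0 is free => place at 0.
663 hashes to 5; slot 5 is free => place at 5.
792 hashes to 4, h2=9; 4 taken => place at 13.
704 hashes to 6, h2=1; 6 taken => place at 7.
908 hashes to 6, h2=13; 6 taken => place at 2.
517 hashes to 6, h2=6; 6 taken => place at 12.
Table: [288, ., 908, ., 827, 663, 449, 704, ., 742, 103, ., 517, 792, ., 53, .]

4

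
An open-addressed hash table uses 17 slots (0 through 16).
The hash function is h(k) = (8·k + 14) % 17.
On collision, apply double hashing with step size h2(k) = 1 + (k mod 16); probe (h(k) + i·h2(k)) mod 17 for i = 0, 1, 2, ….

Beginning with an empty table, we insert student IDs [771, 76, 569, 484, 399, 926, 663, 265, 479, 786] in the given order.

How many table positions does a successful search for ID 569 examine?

2

771: h=11 → slot 11
76: h=10 → slot 10
569: h=10, h2=10, probe 10,3 → slot 3
484: h=10, h2=5, probe 10,15 → slot 15
399: h=10, h2=16, probe 10,9 → slot 9
926: h=10, h2=15, probe 10,8 → slot 8
663: h=14 → slot 14
265: h=9, h2=10, probe 9,2 → slot 2
479: h=4 → slot 4
786: h=12 → slot 12
Table: [∅, ∅, 265, 569, 479, ∅, ∅, ∅, 926, 399, 76, 771, 786, ∅, 663, 484, ∅]
Lookup 569: h=10, h2=10, probe 10,3 → found at 3.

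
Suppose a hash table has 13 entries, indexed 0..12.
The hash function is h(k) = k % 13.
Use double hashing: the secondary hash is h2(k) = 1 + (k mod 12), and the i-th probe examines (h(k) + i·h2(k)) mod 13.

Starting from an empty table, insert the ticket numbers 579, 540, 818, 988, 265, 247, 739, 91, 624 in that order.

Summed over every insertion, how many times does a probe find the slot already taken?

8

579: h=7 → slot 7
540: h=7, h2=1, probe 7,8 → slot 8
818: h=12 → slot 12
988: h=0 → slot 0
265: h=5 → slot 5
247: h=0, h2=8, probe 0,8,3 → slot 3
739: h=11 → slot 11
91: h=0, h2=8, probe 0,8,3,11,6 → slot 6
624: h=0, h2=1, probe 0,1 → slot 1
Table: [988, 624, —, 247, —, 265, 91, 579, 540, —, —, 739, 818]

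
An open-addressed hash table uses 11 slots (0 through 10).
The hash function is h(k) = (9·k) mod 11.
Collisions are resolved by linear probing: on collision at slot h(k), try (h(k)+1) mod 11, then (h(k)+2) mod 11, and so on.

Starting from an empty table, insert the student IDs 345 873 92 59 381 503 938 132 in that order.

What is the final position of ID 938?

345: h=3 => slot 3
873: h=3, probe 3,4 => slot 4
92: h=3, probe 3,4,5 => slot 5
59: h=3, probe 3,4,5,6 => slot 6
381: h=8 => slot 8
503: h=6, probe 6,7 => slot 7
938: h=5, probe 5,6,7,8,9 => slot 9
132: h=0 => slot 0
Table: [132, ∅, ∅, 345, 873, 92, 59, 503, 381, 938, ∅]

9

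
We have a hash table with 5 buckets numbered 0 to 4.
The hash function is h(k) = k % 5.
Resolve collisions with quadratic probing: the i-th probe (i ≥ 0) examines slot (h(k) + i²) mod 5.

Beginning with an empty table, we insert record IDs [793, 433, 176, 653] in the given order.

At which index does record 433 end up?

4

Insert 793: h=3, slot 3 empty => index 3.
Insert 433: h=3, slot 3 occupied => index 4.
Insert 176: h=1, slot 1 empty => index 1.
Insert 653: h=3, slots 3,4 occupied => index 2.
Table: [_, 176, 653, 793, 433]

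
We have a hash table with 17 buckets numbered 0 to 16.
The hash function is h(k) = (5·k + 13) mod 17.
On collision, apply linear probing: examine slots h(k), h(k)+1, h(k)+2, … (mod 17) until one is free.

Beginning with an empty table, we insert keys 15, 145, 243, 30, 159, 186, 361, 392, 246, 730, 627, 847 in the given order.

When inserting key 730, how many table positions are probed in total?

4

Insert 15: h=3, slot 3 empty -> index 3.
Insert 145: h=7, slot 7 empty -> index 7.
Insert 243: h=4, slot 4 empty -> index 4.
Insert 30: h=10, slot 10 empty -> index 10.
Insert 159: h=9, slot 9 empty -> index 9.
Insert 186: h=8, slot 8 empty -> index 8.
Insert 361: h=16, slot 16 empty -> index 16.
Insert 392: h=1, slot 1 empty -> index 1.
Insert 246: h=2, slot 2 empty -> index 2.
Insert 730: h=8, slots 8,9,10 occupied -> index 11.
Insert 627: h=3, slots 3,4 occupied -> index 5.
Insert 847: h=15, slot 15 empty -> index 15.
Table: [∅, 392, 246, 15, 243, 627, ∅, 145, 186, 159, 30, 730, ∅, ∅, ∅, 847, 361]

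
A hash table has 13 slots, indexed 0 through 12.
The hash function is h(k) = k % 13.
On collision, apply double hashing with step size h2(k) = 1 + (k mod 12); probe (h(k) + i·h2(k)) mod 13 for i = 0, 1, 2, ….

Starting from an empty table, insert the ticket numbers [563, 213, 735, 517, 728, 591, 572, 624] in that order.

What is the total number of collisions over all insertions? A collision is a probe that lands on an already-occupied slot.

2

563 hashes to 4; slot 4 is free → place at 4.
213 hashes to 5; slot 5 is free → place at 5.
735 hashes to 7; slot 7 is free → place at 7.
517 hashes to 10; slot 10 is free → place at 10.
728 hashes to 0; slot 0 is free → place at 0.
591 hashes to 6; slot 6 is free → place at 6.
572 hashes to 0, h2=9; 0 taken → place at 9.
624 hashes to 0, h2=1; 0 taken → place at 1.
Table: [728, 624, _, _, 563, 213, 591, 735, _, 572, 517, _, _]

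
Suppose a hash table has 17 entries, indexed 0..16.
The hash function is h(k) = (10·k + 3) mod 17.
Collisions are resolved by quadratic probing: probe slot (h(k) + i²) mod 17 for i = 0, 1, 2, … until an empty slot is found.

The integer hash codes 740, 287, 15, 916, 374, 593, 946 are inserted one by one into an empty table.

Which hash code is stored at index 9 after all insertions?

740 hashes to 8; slot 8 is free -> place at 8.
287 hashes to 0; slot 0 is free -> place at 0.
15 hashes to 0; 0 taken -> place at 1.
916 hashes to 0; 0,1 taken -> place at 4.
374 hashes to 3; slot 3 is free -> place at 3.
593 hashes to 0; 0,1,4 taken -> place at 9.
946 hashes to 11; slot 11 is free -> place at 11.
Table: [287, 15, ., 374, 916, ., ., ., 740, 593, ., 946, ., ., ., ., .]

593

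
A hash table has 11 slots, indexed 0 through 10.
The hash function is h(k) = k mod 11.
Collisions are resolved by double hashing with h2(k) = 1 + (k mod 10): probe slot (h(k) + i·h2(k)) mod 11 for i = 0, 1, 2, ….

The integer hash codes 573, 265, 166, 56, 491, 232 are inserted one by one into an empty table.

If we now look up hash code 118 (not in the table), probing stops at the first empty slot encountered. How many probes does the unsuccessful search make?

573: h=1 => slot 1
265: h=1, h2=6, probe 1,7 => slot 7
166: h=1, h2=7, probe 1,8 => slot 8
56: h=1, h2=7, probe 1,8,4 => slot 4
491: h=7, h2=2, probe 7,9 => slot 9
232: h=1, h2=3, probe 1,4,7,10 => slot 10
Table: [_, 573, _, _, 56, _, _, 265, 166, 491, 232]
Lookup 118: h=8, h2=9, probe 8,6 → slot 6 empty, not found.

2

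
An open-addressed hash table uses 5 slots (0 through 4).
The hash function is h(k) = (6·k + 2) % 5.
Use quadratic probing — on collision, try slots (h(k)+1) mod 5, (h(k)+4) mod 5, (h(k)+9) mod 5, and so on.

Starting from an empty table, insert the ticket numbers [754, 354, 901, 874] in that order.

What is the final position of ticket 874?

0

754: h=1 -> slot 1
354: h=1, probe 1,2 -> slot 2
901: h=3 -> slot 3
874: h=1, probe 1,2,0 -> slot 0
Table: [874, 754, 354, 901, —]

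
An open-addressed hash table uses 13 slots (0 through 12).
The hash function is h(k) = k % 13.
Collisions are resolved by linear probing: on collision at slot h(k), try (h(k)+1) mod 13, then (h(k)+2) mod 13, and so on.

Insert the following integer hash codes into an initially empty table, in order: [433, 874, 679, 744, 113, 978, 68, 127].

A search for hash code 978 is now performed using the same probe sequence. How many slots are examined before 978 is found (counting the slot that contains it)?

5

Insert 433: h=4, slot 4 empty -> index 4.
Insert 874: h=3, slot 3 empty -> index 3.
Insert 679: h=3, slots 3,4 occupied -> index 5.
Insert 744: h=3, slots 3,4,5 occupied -> index 6.
Insert 113: h=9, slot 9 empty -> index 9.
Insert 978: h=3, slots 3,4,5,6 occupied -> index 7.
Insert 68: h=3, slots 3,4,5,6,7 occupied -> index 8.
Insert 127: h=10, slot 10 empty -> index 10.
Table: [-, -, -, 874, 433, 679, 744, 978, 68, 113, 127, -, -]
Lookup 978: h=3, probe 3,4,5,6,7 → found at 7.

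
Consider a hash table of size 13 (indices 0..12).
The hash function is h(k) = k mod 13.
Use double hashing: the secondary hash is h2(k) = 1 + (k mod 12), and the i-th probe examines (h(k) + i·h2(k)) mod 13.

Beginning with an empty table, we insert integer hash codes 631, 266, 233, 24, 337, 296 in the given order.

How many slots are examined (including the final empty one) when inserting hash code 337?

2

631 hashes to 7; slot 7 is free → place at 7.
266 hashes to 6; slot 6 is free → place at 6.
233 hashes to 12; slot 12 is free → place at 12.
24 hashes to 11; slot 11 is free → place at 11.
337 hashes to 12, h2=2; 12 taken → place at 1.
296 hashes to 10; slot 10 is free → place at 10.
Table: [∅, 337, ∅, ∅, ∅, ∅, 266, 631, ∅, ∅, 296, 24, 233]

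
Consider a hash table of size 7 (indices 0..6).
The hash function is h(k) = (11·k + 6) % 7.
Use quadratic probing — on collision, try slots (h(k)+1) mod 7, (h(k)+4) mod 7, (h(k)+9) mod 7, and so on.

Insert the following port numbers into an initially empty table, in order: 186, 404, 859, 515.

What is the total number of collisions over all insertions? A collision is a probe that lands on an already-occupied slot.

Insert 186: h=1, slot 1 empty → index 1.
Insert 404: h=5, slot 5 empty → index 5.
Insert 859: h=5, slot 5 occupied → index 6.
Insert 515: h=1, slot 1 occupied → index 2.
Table: [., 186, 515, ., ., 404, 859]

2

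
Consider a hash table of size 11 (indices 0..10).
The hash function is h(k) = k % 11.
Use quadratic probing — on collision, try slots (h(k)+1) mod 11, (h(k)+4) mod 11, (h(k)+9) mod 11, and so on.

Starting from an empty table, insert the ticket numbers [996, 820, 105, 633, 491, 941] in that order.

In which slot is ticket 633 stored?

996: h=6 -> slot 6
820: h=6, probe 6,7 -> slot 7
105: h=6, probe 6,7,10 -> slot 10
633: h=6, probe 6,7,10,4 -> slot 4
491: h=7, probe 7,8 -> slot 8
941: h=6, probe 6,7,10,4,0 -> slot 0
Table: [941, ∅, ∅, ∅, 633, ∅, 996, 820, 491, ∅, 105]

4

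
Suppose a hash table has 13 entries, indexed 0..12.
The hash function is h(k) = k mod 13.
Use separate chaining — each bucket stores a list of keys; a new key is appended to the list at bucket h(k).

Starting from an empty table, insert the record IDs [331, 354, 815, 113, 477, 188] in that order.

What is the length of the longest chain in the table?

3

Insert 331: h=6, bucket 6 empty -> new chain.
Insert 354: h=3, bucket 3 empty -> new chain.
Insert 815: h=9, bucket 9 empty -> new chain.
Insert 113: h=9, bucket 9 nonempty -> append to chain.
Insert 477: h=9, bucket 9 nonempty -> append to chain.
Insert 188: h=6, bucket 6 nonempty -> append to chain.
Final buckets:
0: ∅
1: ∅
2: ∅
3: 354
4: ∅
5: ∅
6: 331 -> 188
7: ∅
8: ∅
9: 815 -> 113 -> 477
10: ∅
11: ∅
12: ∅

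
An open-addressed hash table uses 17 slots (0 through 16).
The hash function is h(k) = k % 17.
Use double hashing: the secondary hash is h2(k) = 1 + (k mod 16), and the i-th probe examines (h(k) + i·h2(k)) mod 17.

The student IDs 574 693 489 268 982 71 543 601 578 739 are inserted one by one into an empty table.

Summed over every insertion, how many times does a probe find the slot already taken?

574 hashes to 13; slot 13 is free → place at 13.
693 hashes to 13, h2=6; 13 taken → place at 2.
489 hashes to 13, h2=10; 13 taken → place at 6.
268 hashes to 13, h2=13; 13 taken → place at 9.
982 hashes to 13, h2=7; 13 taken → place at 3.
71 hashes to 3, h2=8; 3 taken → place at 11.
543 hashes to 16; slot 16 is free → place at 16.
601 hashes to 6, h2=10; 6,16,9,2 taken → place at 12.
578 hashes to 0; slot 0 is free → place at 0.
739 hashes to 8; slot 8 is free → place at 8.
Table: [578, -, 693, 982, -, -, 489, -, 739, 268, -, 71, 601, 574, -, -, 543]

9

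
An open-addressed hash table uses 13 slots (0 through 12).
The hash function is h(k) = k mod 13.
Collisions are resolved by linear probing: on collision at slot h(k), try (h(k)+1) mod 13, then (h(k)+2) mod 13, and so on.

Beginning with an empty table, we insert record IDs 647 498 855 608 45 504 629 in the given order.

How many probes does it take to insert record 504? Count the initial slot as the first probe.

647 hashes to 10; slot 10 is free → place at 10.
498 hashes to 4; slot 4 is free → place at 4.
855 hashes to 10; 10 taken → place at 11.
608 hashes to 10; 10,11 taken → place at 12.
45 hashes to 6; slot 6 is free → place at 6.
504 hashes to 10; 10,11,12 taken → place at 0.
629 hashes to 5; slot 5 is free → place at 5.
Table: [504, -, -, -, 498, 629, 45, -, -, -, 647, 855, 608]

4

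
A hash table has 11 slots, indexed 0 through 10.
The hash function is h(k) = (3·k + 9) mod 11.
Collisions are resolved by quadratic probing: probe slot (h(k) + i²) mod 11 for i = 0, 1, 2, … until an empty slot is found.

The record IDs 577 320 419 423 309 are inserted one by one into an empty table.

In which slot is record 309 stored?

577: h=2 → slot 2
320: h=1 → slot 1
419: h=1, probe 1,2,5 → slot 5
423: h=2, probe 2,3 → slot 3
309: h=1, probe 1,2,5,10 → slot 10
Table: [—, 320, 577, 423, —, 419, —, —, —, —, 309]

10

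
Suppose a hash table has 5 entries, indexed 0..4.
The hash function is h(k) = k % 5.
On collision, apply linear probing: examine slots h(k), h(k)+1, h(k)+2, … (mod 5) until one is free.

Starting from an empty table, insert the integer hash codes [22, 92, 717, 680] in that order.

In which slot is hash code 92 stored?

Insert 22: h=2, slot 2 empty => index 2.
Insert 92: h=2, slot 2 occupied => index 3.
Insert 717: h=2, slots 2,3 occupied => index 4.
Insert 680: h=0, slot 0 empty => index 0.
Table: [680, —, 22, 92, 717]

3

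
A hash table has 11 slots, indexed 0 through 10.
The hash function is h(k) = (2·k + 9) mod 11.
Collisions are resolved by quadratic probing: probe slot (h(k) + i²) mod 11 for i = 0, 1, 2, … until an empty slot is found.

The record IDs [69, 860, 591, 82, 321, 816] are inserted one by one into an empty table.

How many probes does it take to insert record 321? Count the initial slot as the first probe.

Insert 69: h=4, slot 4 empty → index 4.
Insert 860: h=2, slot 2 empty → index 2.
Insert 591: h=3, slot 3 empty → index 3.
Insert 82: h=8, slot 8 empty → index 8.
Insert 321: h=2, slots 2,3 occupied → index 6.
Insert 816: h=2, slots 2,3,6 occupied → index 0.
Table: [816, —, 860, 591, 69, —, 321, —, 82, —, —]

3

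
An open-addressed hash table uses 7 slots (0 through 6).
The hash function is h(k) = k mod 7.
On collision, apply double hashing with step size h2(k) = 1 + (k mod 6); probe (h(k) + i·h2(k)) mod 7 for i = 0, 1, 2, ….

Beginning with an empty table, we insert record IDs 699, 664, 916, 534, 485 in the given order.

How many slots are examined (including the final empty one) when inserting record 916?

699: h=6 → slot 6
664: h=6, h2=5, probe 6,4 → slot 4
916: h=6, h2=5, probe 6,4,2 → slot 2
534: h=2, h2=1, probe 2,3 → slot 3
485: h=2, h2=6, probe 2,1 → slot 1
Table: [-, 485, 916, 534, 664, -, 699]

3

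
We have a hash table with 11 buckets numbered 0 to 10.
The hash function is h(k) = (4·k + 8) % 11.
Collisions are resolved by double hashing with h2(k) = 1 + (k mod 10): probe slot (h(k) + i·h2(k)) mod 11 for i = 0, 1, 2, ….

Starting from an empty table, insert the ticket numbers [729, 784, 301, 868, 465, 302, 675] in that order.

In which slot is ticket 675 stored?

Insert 729: h=9, slot 9 empty → index 9.
Insert 784: h=9, h2=5, slot 9 occupied → index 3.
Insert 301: h=2, slot 2 empty → index 2.
Insert 868: h=4, slot 4 empty → index 4.
Insert 465: h=9, h2=6, slots 9,4 occupied → index 10.
Insert 302: h=6, slot 6 empty → index 6.
Insert 675: h=2, h2=6, slot 2 occupied → index 8.
Table: [∅, ∅, 301, 784, 868, ∅, 302, ∅, 675, 729, 465]

8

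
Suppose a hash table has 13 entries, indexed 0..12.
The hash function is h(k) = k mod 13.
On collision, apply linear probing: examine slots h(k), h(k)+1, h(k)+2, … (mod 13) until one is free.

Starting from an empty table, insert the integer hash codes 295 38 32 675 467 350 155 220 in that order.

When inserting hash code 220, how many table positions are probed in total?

6

295: h=9 -> slot 9
38: h=12 -> slot 12
32: h=6 -> slot 6
675: h=12, probe 12,0 -> slot 0
467: h=12, probe 12,0,1 -> slot 1
350: h=12, probe 12,0,1,2 -> slot 2
155: h=12, probe 12,0,1,2,3 -> slot 3
220: h=12, probe 12,0,1,2,3,4 -> slot 4
Table: [675, 467, 350, 155, 220, ., 32, ., ., 295, ., ., 38]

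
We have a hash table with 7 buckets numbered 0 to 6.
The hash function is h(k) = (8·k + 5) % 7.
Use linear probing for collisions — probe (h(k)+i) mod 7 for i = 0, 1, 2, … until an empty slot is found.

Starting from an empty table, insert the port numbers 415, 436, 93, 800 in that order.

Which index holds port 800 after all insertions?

3

Insert 415: h=0, slot 0 empty => index 0.
Insert 436: h=0, slot 0 occupied => index 1.
Insert 93: h=0, slots 0,1 occupied => index 2.
Insert 800: h=0, slots 0,1,2 occupied => index 3.
Table: [415, 436, 93, 800, ∅, ∅, ∅]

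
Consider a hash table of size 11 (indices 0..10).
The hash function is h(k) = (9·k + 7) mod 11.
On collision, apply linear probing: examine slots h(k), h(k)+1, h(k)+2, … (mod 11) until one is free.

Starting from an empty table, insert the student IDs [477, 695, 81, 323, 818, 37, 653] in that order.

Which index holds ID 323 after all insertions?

Insert 477: h=10, slot 10 empty → index 10.
Insert 695: h=3, slot 3 empty → index 3.
Insert 81: h=10, slot 10 occupied → index 0.
Insert 323: h=10, slots 10,0 occupied → index 1.
Insert 818: h=10, slots 10,0,1 occupied → index 2.
Insert 37: h=10, slots 10,0,1,2,3 occupied → index 4.
Insert 653: h=10, slots 10,0,1,2,3,4 occupied → index 5.
Table: [81, 323, 818, 695, 37, 653, ., ., ., ., 477]

1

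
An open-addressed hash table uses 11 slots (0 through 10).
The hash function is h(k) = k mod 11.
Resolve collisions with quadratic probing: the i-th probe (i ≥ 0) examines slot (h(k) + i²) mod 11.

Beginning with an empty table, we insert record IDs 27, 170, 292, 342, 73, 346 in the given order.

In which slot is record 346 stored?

9

27: h=5 => slot 5
170: h=5, probe 5,6 => slot 6
292: h=6, probe 6,7 => slot 7
342: h=1 => slot 1
73: h=7, probe 7,8 => slot 8
346: h=5, probe 5,6,9 => slot 9
Table: [—, 342, —, —, —, 27, 170, 292, 73, 346, —]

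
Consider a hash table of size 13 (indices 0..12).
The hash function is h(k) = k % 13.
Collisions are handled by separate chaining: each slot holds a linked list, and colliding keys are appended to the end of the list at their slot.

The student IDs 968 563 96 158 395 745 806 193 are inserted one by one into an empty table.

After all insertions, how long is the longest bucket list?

968 → bucket 6
563 → bucket 4
96 → bucket 5
158 → bucket 2
395 → bucket 5 (collision)
745 → bucket 4 (collision)
806 → bucket 0
193 → bucket 11
Final buckets:
0: 806
1: .
2: 158
3: .
4: 563 -> 745
5: 96 -> 395
6: 968
7: .
8: .
9: .
10: .
11: 193
12: .

2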